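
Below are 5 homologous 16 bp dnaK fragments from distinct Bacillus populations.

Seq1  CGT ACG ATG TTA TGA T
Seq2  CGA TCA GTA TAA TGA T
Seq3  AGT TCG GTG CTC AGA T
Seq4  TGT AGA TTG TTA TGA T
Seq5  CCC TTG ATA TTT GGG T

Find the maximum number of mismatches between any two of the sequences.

11

Pairwise Hamming distances:
  Seq1 vs Seq2: 6
  Seq1 vs Seq3: 6
  Seq1 vs Seq4: 4
  Seq1 vs Seq5: 8
  Seq2 vs Seq3: 8
  Seq2 vs Seq4: 7
  Seq2 vs Seq5: 9
  Seq3 vs Seq4: 8
  Seq3 vs Seq5: 10
  Seq4 vs Seq5: 11
The largest is 11, between Seq4 and Seq5.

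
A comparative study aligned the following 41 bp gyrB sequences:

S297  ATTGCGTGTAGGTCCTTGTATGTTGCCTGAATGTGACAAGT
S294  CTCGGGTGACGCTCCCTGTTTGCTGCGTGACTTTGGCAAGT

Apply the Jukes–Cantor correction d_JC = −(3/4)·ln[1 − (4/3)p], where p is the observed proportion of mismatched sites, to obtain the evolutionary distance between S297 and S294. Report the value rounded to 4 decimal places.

Differing sites — 1:A/C; 3:T/C; 5:C/G; 9:T/A; 10:A/C; 12:G/C; 16:T/C; 20:A/T; 23:T/C; 27:C/G; 31:A/C; 33:G/T; 36:A/G.
p = 13/41 = 0.317073.
d = −0.75 · ln(1 − (4/3)·0.317073) = −0.75 · ln(0.577236) = −0.75 · (-0.549504) = 0.4121.

0.4121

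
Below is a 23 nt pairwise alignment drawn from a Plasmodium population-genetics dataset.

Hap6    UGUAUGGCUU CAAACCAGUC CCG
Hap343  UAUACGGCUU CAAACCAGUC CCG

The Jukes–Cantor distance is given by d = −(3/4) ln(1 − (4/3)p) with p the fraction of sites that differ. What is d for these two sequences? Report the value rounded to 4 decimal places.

Differing sites — 2:G/A; 5:U/C.
p = 2/23 = 0.086957.
d = −0.75 · ln(1 − (4/3)·0.086957) = −0.75 · ln(0.884057) = −0.75 · (-0.123234) = 0.0924.

0.0924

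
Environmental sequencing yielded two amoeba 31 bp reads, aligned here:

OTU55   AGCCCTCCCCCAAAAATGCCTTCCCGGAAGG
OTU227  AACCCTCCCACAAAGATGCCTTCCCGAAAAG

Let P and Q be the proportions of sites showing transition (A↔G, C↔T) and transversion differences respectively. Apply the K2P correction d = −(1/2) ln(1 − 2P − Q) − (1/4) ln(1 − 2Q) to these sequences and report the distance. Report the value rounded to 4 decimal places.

0.1881

The sequences differ at positions 2 (G/A, transition), 10 (C/A, transversion), 15 (A/G, transition), 27 (G/A, transition), 30 (G/A, transition).
Of the 5 differences, 4 transitions and 1 transversion over 31 sites: P = 4/31 = 0.129032, Q = 1/31 = 0.032258.
d = −0.5·ln(0.709678) − 0.25·ln(0.935484) = −0.5·(-0.342944) − 0.25·(-0.066691) = 0.1881.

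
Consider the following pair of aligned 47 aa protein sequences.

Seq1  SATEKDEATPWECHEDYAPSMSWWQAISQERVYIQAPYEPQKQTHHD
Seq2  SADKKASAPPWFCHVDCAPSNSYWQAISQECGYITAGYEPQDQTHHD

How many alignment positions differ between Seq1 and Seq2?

15

Differing sites — 3:T/D; 4:E/K; 6:D/A; 7:E/S; 9:T/P; 12:E/F; 15:E/V; 17:Y/C; 21:M/N; 23:W/Y; 31:R/C; 32:V/G; 35:Q/T; 37:P/G; 42:K/D.
That gives 15 mismatches out of 47 aligned sites, so the Hamming distance is 15.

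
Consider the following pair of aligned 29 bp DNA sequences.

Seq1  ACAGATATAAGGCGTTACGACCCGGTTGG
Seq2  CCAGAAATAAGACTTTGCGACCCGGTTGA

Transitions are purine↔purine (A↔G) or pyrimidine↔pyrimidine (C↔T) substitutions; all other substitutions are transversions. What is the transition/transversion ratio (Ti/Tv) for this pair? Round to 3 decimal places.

1.000

Differing sites — 1:A/C (Tv); 6:T/A (Tv); 12:G/A (Ti); 14:G/T (Tv); 17:A/G (Ti); 29:G/A (Ti).
Of the 6 differences, 3 transitions and 3 transversions, so Ti/Tv = 3/3 = 1.000.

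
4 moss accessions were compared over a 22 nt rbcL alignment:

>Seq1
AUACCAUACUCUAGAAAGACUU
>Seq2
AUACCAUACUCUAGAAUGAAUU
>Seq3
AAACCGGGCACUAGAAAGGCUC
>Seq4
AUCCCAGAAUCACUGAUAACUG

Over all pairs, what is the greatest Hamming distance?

Pairwise Hamming distances:
  Seq1 vs Seq2: 2
  Seq1 vs Seq3: 7
  Seq1 vs Seq4: 10
  Seq2 vs Seq3: 9
  Seq2 vs Seq4: 10
  Seq3 vs Seq4: 14
The largest is 14, between Seq3 and Seq4.

14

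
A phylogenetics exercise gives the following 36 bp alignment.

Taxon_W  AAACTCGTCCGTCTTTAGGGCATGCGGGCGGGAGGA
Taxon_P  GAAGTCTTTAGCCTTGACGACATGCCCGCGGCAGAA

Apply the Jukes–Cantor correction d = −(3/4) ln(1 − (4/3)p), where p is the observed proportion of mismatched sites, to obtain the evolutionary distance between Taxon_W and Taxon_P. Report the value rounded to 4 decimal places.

Mismatches occur at site 1 (A→G), site 4 (C→G), site 7 (G→T), site 9 (C→T), site 10 (C→A), site 12 (T→C), site 16 (T→G), site 18 (G→C), site 20 (G→A), site 26 (G→C), site 27 (G→C), site 32 (G→C), site 35 (G→A).
p = 13/36 = 0.361111.
d = −0.75 · ln(1 − (4/3)·0.361111) = −0.75 · ln(0.518519) = −0.75 · (-0.656779) = 0.4926.

0.4926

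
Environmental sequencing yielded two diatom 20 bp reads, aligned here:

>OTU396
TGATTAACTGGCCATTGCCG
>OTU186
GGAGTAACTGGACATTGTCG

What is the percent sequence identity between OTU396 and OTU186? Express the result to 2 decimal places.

Differing sites — 1:T/G; 4:T/G; 12:C/A; 18:C/T.
16 of the 20 sites match, so the percent identity is 16/20 × 100 = 80.00%.

80.00%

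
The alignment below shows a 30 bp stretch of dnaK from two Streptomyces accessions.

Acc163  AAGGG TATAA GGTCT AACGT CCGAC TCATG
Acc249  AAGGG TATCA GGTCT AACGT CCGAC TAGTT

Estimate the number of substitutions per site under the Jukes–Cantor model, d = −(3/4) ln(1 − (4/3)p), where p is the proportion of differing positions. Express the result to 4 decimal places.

Mismatches occur at site 9 (A→C), site 27 (C→A), site 28 (A→G), site 30 (G→T).
p = 4/30 = 0.133333.
d = −0.75 · ln(1 − (4/3)·0.133333) = −0.75 · ln(0.822223) = −0.75 · (-0.195744) = 0.1468.

0.1468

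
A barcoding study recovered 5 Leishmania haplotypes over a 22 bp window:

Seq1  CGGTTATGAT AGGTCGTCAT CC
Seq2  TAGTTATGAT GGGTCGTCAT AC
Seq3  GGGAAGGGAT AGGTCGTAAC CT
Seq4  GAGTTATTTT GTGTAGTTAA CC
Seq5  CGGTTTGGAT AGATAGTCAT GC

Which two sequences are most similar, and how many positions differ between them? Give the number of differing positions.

4

Pairwise Hamming distances:
  Seq1 vs Seq2: 4
  Seq1 vs Seq3: 8
  Seq1 vs Seq4: 9
  Seq1 vs Seq5: 5
  Seq2 vs Seq3: 11
  Seq2 vs Seq4: 8
  Seq2 vs Seq5: 8
  Seq3 vs Seq4: 13
  Seq3 vs Seq5: 10
  Seq4 vs Seq5: 12
The smallest is 4, between Seq1 and Seq2.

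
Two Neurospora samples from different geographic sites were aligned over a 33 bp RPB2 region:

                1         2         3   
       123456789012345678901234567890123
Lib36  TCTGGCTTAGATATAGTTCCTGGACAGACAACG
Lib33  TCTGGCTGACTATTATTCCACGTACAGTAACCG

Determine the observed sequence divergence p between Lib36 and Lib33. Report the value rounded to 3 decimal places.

Differing sites — 8:T/G; 10:G/C; 11:A/T; 12:T/A; 13:A/T; 16:G/T; 18:T/C; 20:C/A; 21:T/C; 23:G/T; 28:A/T; 29:C/A; 31:A/C.
There are 13 differences over 33 sites, so p = 13/33 = 0.394.

0.394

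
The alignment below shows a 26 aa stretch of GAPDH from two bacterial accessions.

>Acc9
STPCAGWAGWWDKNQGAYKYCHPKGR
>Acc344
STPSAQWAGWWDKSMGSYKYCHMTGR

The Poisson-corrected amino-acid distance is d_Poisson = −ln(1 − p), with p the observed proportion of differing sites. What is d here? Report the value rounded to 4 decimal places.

0.3137

Differing sites — 4:C/S; 6:G/Q; 14:N/S; 15:Q/M; 17:A/S; 23:P/M; 24:K/T.
p = 7/26 = 0.269231.
d = −ln(1 − 0.269231) = −ln(0.730769) = 0.3137.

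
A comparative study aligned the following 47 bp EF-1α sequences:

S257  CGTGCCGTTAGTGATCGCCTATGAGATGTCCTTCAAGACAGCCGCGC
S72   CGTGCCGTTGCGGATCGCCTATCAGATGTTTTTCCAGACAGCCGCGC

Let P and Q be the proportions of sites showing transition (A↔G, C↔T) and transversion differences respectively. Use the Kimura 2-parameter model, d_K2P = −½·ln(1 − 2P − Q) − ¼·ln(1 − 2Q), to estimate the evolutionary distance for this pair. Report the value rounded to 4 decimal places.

Mismatches occur at site 10 (A→G, transition), site 11 (G→C, transversion), site 12 (T→G, transversion), site 23 (G→C, transversion), site 30 (C→T, transition), site 31 (C→T, transition), site 35 (A→C, transversion).
Of the 7 differences, 3 transitions and 4 transversions over 47 sites: P = 3/47 = 0.063830, Q = 4/47 = 0.085106.
d = −0.5·ln(0.787234) − 0.25·ln(0.829788) = −0.5·(-0.239230) − 0.25·(-0.186585) = 0.1663.

0.1663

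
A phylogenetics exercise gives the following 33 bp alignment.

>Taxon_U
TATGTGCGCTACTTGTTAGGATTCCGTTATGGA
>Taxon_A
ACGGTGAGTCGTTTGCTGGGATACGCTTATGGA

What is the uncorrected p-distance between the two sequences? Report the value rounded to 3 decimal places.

The sequences differ at positions 1 (T/A), 2 (A/C), 3 (T/G), 7 (C/A), 9 (C/T), 10 (T/C), 11 (A/G), 12 (C/T), 16 (T/C), 18 (A/G), 23 (T/A), 25 (C/G), 26 (G/C).
There are 13 differences over 33 sites, so p = 13/33 = 0.394.

0.394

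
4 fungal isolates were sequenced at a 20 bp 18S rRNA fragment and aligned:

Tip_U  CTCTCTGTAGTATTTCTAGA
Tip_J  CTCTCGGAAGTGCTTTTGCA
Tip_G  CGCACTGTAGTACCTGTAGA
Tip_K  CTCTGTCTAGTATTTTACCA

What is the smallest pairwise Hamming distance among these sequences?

Pairwise Hamming distances:
  Tip_U vs Tip_J: 7
  Tip_U vs Tip_G: 5
  Tip_U vs Tip_K: 6
  Tip_J vs Tip_G: 9
  Tip_J vs Tip_K: 8
  Tip_G vs Tip_K: 10
The smallest is 5, between Tip_U and Tip_G.

5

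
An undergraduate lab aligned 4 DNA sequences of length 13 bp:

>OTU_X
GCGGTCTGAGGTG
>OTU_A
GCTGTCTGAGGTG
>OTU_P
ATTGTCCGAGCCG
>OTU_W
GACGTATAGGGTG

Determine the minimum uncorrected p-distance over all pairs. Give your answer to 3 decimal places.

Pairwise Hamming distances:
  OTU_X vs OTU_A: 1
  OTU_X vs OTU_P: 6
  OTU_X vs OTU_W: 5
  OTU_A vs OTU_P: 5
  OTU_A vs OTU_W: 5
  OTU_P vs OTU_W: 9
The smallest is 1 mismatch, between OTU_X and OTU_A; p = 1/13 = 0.077.

0.077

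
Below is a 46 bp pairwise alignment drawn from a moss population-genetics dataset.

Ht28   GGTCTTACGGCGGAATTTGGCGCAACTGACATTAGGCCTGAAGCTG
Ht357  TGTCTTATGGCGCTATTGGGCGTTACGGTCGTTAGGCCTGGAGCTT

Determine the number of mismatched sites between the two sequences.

Differing sites — 1:G/T; 8:C/T; 13:G/C; 14:A/T; 18:T/G; 23:C/T; 24:A/T; 27:T/G; 29:A/T; 31:A/G; 41:A/G; 46:G/T.
That gives 12 mismatches out of 46 aligned sites, so the Hamming distance is 12.

12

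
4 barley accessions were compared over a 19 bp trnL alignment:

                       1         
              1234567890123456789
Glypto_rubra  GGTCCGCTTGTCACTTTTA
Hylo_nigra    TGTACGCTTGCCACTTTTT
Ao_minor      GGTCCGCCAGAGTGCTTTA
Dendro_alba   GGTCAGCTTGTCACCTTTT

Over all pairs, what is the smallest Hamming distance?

Pairwise Hamming distances:
  Glypto_rubra vs Hylo_nigra: 4
  Glypto_rubra vs Ao_minor: 7
  Glypto_rubra vs Dendro_alba: 3
  Hylo_nigra vs Ao_minor: 10
  Hylo_nigra vs Dendro_alba: 5
  Ao_minor vs Dendro_alba: 8
The smallest is 3, between Glypto_rubra and Dendro_alba.

3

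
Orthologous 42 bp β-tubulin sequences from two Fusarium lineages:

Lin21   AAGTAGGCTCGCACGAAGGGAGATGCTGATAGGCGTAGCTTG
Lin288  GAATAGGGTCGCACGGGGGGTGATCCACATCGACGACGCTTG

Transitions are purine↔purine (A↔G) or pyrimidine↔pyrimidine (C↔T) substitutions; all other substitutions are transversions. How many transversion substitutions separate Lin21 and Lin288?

The sequences differ at positions 1 (A/G, transition), 3 (G/A, transition), 8 (C/G, transversion), 16 (A/G, transition), 17 (A/G, transition), 21 (A/T, transversion), 25 (G/C, transversion), 27 (T/A, transversion), 28 (G/C, transversion), 31 (A/C, transversion), 33 (G/A, transition), 36 (T/A, transversion), 37 (A/C, transversion).
Of the 13 differences, 5 transitions and 8 transversions, so the answer is 8.

8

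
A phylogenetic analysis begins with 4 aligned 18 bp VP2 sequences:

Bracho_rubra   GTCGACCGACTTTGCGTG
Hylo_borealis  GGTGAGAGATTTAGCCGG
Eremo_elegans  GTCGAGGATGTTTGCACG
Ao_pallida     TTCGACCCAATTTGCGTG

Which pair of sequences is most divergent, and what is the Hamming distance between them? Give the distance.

10

Pairwise Hamming distances:
  Bracho_rubra vs Hylo_borealis: 8
  Bracho_rubra vs Eremo_elegans: 7
  Bracho_rubra vs Ao_pallida: 3
  Hylo_borealis vs Eremo_elegans: 9
  Hylo_borealis vs Ao_pallida: 10
  Eremo_elegans vs Ao_pallida: 8
The largest is 10, between Hylo_borealis and Ao_pallida.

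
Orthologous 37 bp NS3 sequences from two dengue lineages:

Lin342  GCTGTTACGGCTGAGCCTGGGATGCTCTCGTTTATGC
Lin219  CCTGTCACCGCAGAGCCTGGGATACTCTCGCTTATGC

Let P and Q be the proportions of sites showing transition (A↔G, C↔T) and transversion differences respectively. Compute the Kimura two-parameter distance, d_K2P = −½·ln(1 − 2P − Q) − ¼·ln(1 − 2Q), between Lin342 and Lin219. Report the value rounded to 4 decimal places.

Mismatches occur at site 1 (G/C, transversion), site 6 (T/C, transition), site 9 (G/C, transversion), site 12 (T/A, transversion), site 24 (G/A, transition), site 31 (T/C, transition).
Of the 6 differences, 3 transitions and 3 transversions over 37 sites: P = 3/37 = 0.081081, Q = 3/37 = 0.081081.
d = −0.5·ln(0.756757) − 0.25·ln(0.837838) = −0.5·(-0.278713) − 0.25·(-0.176931) = 0.1836.

0.1836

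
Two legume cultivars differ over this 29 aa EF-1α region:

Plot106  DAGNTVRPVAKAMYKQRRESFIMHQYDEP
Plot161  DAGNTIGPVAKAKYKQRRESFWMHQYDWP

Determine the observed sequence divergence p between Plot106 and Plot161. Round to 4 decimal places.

0.1724

Differing sites — 6:V/I; 7:R/G; 13:M/K; 22:I/W; 28:E/W.
There are 5 differences over 29 sites, so p = 5/29 = 0.1724.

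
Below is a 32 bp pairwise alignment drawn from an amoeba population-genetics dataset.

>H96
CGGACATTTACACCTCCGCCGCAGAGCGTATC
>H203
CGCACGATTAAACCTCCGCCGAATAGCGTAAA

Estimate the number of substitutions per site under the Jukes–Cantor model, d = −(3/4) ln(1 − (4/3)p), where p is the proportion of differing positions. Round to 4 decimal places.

The sequences differ at positions 3 (G/C), 6 (A/G), 7 (T/A), 11 (C/A), 22 (C/A), 24 (G/T), 31 (T/A), 32 (C/A).
p = 8/32 = 0.250000.
d = −0.75 · ln(1 − (4/3)·0.250000) = −0.75 · ln(0.666667) = −0.75 · (-0.405465) = 0.3041.

0.3041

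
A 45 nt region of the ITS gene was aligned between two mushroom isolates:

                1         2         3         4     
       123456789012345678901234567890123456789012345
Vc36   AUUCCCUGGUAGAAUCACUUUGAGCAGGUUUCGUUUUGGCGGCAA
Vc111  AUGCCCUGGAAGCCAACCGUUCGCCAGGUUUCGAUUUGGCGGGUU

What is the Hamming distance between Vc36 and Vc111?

Mismatches occur at site 3 (U/G), site 10 (U/A), site 13 (A/C), site 14 (A/C), site 15 (U/A), site 16 (C/A), site 17 (A/C), site 19 (U/G), site 22 (G/C), site 23 (A/G), site 24 (G/C), site 34 (U/A), site 43 (C/G), site 44 (A/U), site 45 (A/U).
That gives 15 mismatches out of 45 aligned sites, so the Hamming distance is 15.

15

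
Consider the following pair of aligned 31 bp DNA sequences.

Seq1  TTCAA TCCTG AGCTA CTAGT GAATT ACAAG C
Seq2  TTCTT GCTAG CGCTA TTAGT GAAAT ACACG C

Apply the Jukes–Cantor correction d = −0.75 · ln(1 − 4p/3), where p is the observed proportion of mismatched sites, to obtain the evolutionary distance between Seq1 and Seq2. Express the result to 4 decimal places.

0.3672

Differing sites — 4:A/T; 5:A/T; 6:T/G; 8:C/T; 9:T/A; 11:A/C; 16:C/T; 24:T/A; 29:A/C.
p = 9/31 = 0.290323.
d = −0.75 · ln(1 − (4/3)·0.290323) = −0.75 · ln(0.612903) = −0.75 · (-0.489549) = 0.3672.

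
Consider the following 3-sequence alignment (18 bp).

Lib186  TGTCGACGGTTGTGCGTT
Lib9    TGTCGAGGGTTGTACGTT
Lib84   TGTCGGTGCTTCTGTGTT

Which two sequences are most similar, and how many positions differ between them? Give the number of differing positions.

Pairwise Hamming distances:
  Lib186 vs Lib9: 2
  Lib186 vs Lib84: 5
  Lib9 vs Lib84: 6
The smallest is 2, between Lib186 and Lib9.

2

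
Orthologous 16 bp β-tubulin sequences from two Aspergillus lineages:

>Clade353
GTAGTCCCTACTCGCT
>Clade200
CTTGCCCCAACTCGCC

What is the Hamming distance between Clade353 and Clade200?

Differing sites — 1:G/C; 3:A/T; 5:T/C; 9:T/A; 16:T/C.
That gives 5 mismatches out of 16 aligned sites, so the Hamming distance is 5.

5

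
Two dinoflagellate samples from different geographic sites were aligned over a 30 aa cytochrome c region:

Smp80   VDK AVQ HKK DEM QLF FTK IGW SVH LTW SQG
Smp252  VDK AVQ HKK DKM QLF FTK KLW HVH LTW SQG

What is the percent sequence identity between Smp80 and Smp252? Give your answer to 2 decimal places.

86.67%

Mismatches occur at site 11 (E→K), site 19 (I→K), site 20 (G→L), site 22 (S→H).
26 of the 30 sites match, so the percent identity is 26/30 × 100 = 86.67%.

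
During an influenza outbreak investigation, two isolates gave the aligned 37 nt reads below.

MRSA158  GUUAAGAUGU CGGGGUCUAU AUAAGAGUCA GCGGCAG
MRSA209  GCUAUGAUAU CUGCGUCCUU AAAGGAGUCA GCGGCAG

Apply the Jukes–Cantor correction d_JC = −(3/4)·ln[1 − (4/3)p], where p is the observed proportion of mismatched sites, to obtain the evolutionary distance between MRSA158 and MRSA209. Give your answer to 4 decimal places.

0.2940

The sequences differ at positions 2 (U/C), 5 (A/U), 9 (G/A), 12 (G/U), 14 (G/C), 18 (U/C), 19 (A/U), 22 (U/A), 24 (A/G).
p = 9/37 = 0.243243.
d = −0.75 · ln(1 − (4/3)·0.243243) = −0.75 · ln(0.675676) = −0.75 · (-0.392042) = 0.2940.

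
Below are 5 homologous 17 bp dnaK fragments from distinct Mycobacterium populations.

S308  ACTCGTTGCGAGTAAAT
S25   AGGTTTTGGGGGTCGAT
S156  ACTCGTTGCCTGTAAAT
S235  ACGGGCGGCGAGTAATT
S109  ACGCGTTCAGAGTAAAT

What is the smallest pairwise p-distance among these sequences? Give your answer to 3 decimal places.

0.118

Pairwise Hamming distances:
  S308 vs S25: 8
  S308 vs S156: 2
  S308 vs S235: 5
  S308 vs S109: 3
  S25 vs S156: 9
  S25 vs S235: 10
  S25 vs S109: 8
  S156 vs S235: 7
  S156 vs S109: 5
  S235 vs S109: 6
The smallest is 2 mismatches, between S308 and S156; p = 2/17 = 0.118.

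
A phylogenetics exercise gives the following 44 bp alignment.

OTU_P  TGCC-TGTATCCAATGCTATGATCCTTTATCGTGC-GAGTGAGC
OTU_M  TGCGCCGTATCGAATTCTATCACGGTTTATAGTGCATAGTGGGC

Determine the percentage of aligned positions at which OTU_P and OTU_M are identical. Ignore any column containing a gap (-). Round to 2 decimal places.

73.81%

Excluding the 2 gap columns leaves 42 comparable sites.
Mismatches occur at site 4 (C↔G), site 6 (T↔C), site 12 (C↔G), site 16 (G↔T), site 21 (G↔C), site 23 (T↔C), site 24 (C↔G), site 25 (C↔G), site 31 (C↔A), site 37 (G↔T), site 42 (A↔G).
31 of the 42 comparable sites match, so the percent identity is 31/42 × 100 = 73.81%.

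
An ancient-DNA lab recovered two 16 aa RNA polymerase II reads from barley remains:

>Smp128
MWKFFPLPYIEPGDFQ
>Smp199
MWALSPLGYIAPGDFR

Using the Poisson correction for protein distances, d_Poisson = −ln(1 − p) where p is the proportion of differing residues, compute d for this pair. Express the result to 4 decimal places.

0.4700

Mismatches occur at site 3 (K/A), site 4 (F/L), site 5 (F/S), site 8 (P/G), site 11 (E/A), site 16 (Q/R).
p = 6/16 = 0.375000.
d = −ln(1 − 0.375000) = −ln(0.625000) = 0.4700.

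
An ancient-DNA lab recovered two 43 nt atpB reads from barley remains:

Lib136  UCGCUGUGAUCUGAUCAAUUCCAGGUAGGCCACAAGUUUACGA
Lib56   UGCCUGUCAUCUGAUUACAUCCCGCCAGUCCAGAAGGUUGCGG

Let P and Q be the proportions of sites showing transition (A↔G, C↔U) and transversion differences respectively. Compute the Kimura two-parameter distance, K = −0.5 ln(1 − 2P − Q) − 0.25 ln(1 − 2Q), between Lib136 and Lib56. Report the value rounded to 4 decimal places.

Mismatches occur at site 2 (C/G, transversion), site 3 (G/C, transversion), site 8 (G/C, transversion), site 16 (C/U, transition), site 18 (A/C, transversion), site 19 (U/A, transversion), site 23 (A/C, transversion), site 25 (G/C, transversion), site 26 (U/C, transition), site 29 (G/U, transversion), site 33 (C/G, transversion), site 37 (U/G, transversion), site 40 (A/G, transition), site 43 (A/G, transition).
Of the 14 differences, 4 transitions and 10 transversions over 43 sites: P = 4/43 = 0.093023, Q = 10/43 = 0.232558.
d = −0.5·ln(0.581396) − 0.25·ln(0.534884) = −0.5·(-0.542323) − 0.25·(-0.625705) = 0.4276.

0.4276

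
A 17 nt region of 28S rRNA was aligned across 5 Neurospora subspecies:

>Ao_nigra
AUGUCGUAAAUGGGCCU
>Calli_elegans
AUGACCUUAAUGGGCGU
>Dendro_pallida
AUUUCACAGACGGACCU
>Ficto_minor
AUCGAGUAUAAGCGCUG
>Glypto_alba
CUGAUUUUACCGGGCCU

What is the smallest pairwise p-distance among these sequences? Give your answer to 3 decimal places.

Pairwise Hamming distances:
  Ao_nigra vs Calli_elegans: 4
  Ao_nigra vs Dendro_pallida: 6
  Ao_nigra vs Ficto_minor: 8
  Ao_nigra vs Glypto_alba: 7
  Calli_elegans vs Dendro_pallida: 9
  Calli_elegans vs Ficto_minor: 10
  Calli_elegans vs Glypto_alba: 6
  Dendro_pallida vs Ficto_minor: 11
  Dendro_pallida vs Glypto_alba: 10
  Ficto_minor vs Glypto_alba: 12
The smallest is 4 mismatches, between Ao_nigra and Calli_elegans; p = 4/17 = 0.235.

0.235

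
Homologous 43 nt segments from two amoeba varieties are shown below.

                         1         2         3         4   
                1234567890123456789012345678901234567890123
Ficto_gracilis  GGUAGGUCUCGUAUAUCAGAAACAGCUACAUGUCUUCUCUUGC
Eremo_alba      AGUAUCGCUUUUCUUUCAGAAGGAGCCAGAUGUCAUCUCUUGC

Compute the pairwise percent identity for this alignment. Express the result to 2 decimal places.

The sequences differ at positions 1 (G/A), 5 (G/U), 6 (G/C), 7 (U/G), 10 (C/U), 11 (G/U), 13 (A/C), 15 (A/U), 22 (A/G), 23 (C/G), 27 (U/C), 29 (C/G), 35 (U/A).
30 of the 43 sites match, so the percent identity is 30/43 × 100 = 69.77%.

69.77%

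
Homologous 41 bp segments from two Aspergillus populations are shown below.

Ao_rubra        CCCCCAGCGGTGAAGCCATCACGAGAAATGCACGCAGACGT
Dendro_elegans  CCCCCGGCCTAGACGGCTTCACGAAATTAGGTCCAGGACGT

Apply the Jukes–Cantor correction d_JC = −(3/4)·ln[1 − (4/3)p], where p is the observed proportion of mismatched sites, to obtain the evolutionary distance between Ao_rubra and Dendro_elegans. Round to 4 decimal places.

Mismatches occur at site 6 (A→G), site 9 (G→C), site 10 (G→T), site 11 (T→A), site 14 (A→C), site 16 (C→G), site 18 (A→T), site 25 (G→A), site 27 (A→T), site 28 (A→T), site 29 (T→A), site 31 (C→G), site 32 (A→T), site 34 (G→C), site 35 (C→A), site 36 (A→G).
p = 16/41 = 0.390244.
d = −0.75 · ln(1 − (4/3)·0.390244) = −0.75 · ln(0.479675) = −0.75 · (-0.734646) = 0.5510.

0.5510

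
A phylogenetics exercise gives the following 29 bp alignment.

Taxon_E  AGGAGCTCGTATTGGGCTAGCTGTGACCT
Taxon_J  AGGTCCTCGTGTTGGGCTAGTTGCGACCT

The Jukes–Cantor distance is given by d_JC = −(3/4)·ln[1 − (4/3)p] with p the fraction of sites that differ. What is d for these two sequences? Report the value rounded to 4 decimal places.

0.1959

Differing sites — 4:A/T; 5:G/C; 11:A/G; 21:C/T; 24:T/C.
p = 5/29 = 0.172414.
d = −0.75 · ln(1 − (4/3)·0.172414) = −0.75 · ln(0.770115) = −0.75 · (-0.261215) = 0.1959.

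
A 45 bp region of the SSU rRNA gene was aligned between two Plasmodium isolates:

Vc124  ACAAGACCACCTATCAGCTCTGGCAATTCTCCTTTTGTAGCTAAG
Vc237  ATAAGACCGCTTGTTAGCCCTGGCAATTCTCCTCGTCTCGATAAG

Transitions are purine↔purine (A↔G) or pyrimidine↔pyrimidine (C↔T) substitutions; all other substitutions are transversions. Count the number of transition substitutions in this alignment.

The sequences differ at positions 2 (C/T, transition), 9 (A/G, transition), 11 (C/T, transition), 13 (A/G, transition), 15 (C/T, transition), 19 (T/C, transition), 34 (T/C, transition), 35 (T/G, transversion), 37 (G/C, transversion), 39 (A/C, transversion), 41 (C/A, transversion).
Of the 11 differences, 7 transitions and 4 transversions, so the answer is 7.

7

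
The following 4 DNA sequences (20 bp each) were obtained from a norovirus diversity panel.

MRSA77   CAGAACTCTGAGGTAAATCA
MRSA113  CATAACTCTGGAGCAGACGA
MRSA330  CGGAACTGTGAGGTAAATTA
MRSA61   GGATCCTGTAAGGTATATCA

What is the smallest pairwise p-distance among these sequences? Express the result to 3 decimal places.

0.150

Pairwise Hamming distances:
  MRSA77 vs MRSA113: 7
  MRSA77 vs MRSA330: 3
  MRSA77 vs MRSA61: 8
  MRSA113 vs MRSA330: 9
  MRSA113 vs MRSA61: 13
  MRSA330 vs MRSA61: 7
The smallest is 3 mismatches, between MRSA77 and MRSA330; p = 3/20 = 0.150.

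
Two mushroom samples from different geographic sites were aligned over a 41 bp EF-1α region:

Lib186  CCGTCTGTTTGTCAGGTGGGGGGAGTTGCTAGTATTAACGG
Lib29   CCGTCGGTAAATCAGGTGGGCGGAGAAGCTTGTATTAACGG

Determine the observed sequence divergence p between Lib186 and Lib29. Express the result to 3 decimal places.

0.195

The sequences differ at positions 6 (T/G), 9 (T/A), 10 (T/A), 11 (G/A), 21 (G/C), 26 (T/A), 27 (T/A), 31 (A/T).
There are 8 differences over 41 sites, so p = 8/41 = 0.195.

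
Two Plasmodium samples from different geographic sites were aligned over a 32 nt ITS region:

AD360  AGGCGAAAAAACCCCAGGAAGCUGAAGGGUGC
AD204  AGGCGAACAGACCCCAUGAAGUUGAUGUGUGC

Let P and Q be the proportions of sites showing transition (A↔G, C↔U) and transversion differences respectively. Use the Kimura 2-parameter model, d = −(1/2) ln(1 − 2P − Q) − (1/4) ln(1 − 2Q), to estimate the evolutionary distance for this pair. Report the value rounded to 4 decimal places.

0.2158

Mismatches occur at site 8 (A→C, transversion), site 10 (A→G, transition), site 17 (G→U, transversion), site 22 (C→U, transition), site 26 (A→U, transversion), site 28 (G→U, transversion).
Of the 6 differences, 2 transitions and 4 transversions over 32 sites: P = 2/32 = 0.062500, Q = 4/32 = 0.125000.
d = −0.5·ln(0.750000) − 0.25·ln(0.750000) = −0.5·(-0.287682) − 0.25·(-0.287682) = 0.2158.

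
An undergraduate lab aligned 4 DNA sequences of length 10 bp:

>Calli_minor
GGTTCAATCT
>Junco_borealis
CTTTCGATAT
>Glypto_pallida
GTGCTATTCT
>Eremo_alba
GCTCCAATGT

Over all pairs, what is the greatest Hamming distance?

Pairwise Hamming distances:
  Calli_minor vs Junco_borealis: 4
  Calli_minor vs Glypto_pallida: 5
  Calli_minor vs Eremo_alba: 3
  Junco_borealis vs Glypto_pallida: 7
  Junco_borealis vs Eremo_alba: 5
  Glypto_pallida vs Eremo_alba: 5
The largest is 7, between Junco_borealis and Glypto_pallida.

7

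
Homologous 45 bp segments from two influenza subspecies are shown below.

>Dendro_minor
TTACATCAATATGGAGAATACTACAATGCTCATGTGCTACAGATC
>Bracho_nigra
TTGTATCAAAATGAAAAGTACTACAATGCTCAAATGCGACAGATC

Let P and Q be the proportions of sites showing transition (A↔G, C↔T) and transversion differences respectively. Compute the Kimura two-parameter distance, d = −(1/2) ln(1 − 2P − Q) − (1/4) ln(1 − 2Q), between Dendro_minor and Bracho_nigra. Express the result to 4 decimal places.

The sequences differ at positions 3 (A/G, transition), 4 (C/T, transition), 10 (T/A, transversion), 14 (G/A, transition), 16 (G/A, transition), 18 (A/G, transition), 33 (T/A, transversion), 34 (G/A, transition), 38 (T/G, transversion).
Of the 9 differences, 6 transitions and 3 transversions over 45 sites: P = 6/45 = 0.133333, Q = 3/45 = 0.066667.
d = −0.5·ln(0.666667) − 0.25·ln(0.866666) = −0.5·(-0.405465) − 0.25·(-0.143102) = 0.2385.

0.2385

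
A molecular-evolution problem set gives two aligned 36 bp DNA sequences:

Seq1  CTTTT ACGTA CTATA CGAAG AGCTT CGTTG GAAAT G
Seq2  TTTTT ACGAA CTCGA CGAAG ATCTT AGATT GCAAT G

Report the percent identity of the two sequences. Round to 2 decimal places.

Differing sites — 1:C/T; 9:T/A; 13:A/C; 14:T/G; 22:G/T; 26:C/A; 28:T/A; 30:G/T; 32:A/C.
27 of the 36 sites match, so the percent identity is 27/36 × 100 = 75.00%.

75.00%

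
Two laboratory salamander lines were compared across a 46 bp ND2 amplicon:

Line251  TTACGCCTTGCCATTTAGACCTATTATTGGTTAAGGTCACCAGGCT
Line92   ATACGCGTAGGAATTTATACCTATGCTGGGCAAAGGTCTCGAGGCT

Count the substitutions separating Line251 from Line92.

The sequences differ at positions 1 (T/A), 7 (C/G), 9 (T/A), 11 (C/G), 12 (C/A), 18 (G/T), 25 (T/G), 26 (A/C), 28 (T/G), 31 (T/C), 32 (T/A), 39 (A/T), 41 (C/G).
That gives 13 mismatches out of 46 aligned sites, so the Hamming distance is 13.

13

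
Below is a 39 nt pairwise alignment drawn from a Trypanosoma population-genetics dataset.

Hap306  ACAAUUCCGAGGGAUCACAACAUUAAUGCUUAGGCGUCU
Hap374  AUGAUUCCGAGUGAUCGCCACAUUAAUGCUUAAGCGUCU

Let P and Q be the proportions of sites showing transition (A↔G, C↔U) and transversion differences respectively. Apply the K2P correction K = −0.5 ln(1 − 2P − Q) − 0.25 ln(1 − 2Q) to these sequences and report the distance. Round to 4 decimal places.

0.1752

Differing sites — 2:C/U (Ti); 3:A/G (Ti); 12:G/U (Tv); 17:A/G (Ti); 19:A/C (Tv); 33:G/A (Ti).
Of the 6 differences, 4 transitions and 2 transversions over 39 sites: P = 4/39 = 0.102564, Q = 2/39 = 0.051282.
d = −0.5·ln(0.743590) − 0.25·ln(0.897436) = −0.5·(-0.296265) − 0.25·(-0.108213) = 0.1752.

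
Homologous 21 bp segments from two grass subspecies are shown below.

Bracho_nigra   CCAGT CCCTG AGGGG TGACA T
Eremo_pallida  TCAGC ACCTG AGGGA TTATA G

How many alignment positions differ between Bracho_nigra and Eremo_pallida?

The sequences differ at positions 1 (C/T), 5 (T/C), 6 (C/A), 15 (G/A), 17 (G/T), 19 (C/T), 21 (T/G).
That gives 7 mismatches out of 21 aligned sites, so the Hamming distance is 7.

7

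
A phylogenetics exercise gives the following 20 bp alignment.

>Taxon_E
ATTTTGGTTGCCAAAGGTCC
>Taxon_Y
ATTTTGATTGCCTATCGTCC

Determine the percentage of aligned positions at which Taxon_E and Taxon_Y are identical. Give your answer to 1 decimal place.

The sequences differ at positions 7 (G/A), 13 (A/T), 15 (A/T), 16 (G/C).
16 of the 20 sites match, so the percent identity is 16/20 × 100 = 80.0%.

80.0%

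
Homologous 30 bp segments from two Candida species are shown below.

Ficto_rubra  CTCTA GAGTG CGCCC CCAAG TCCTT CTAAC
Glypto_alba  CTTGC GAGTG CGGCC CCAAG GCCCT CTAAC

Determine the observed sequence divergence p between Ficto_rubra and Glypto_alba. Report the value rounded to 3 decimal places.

Mismatches occur at site 3 (C→T), site 4 (T→G), site 5 (A→C), site 13 (C→G), site 21 (T→G), site 24 (T→C).
There are 6 differences over 30 sites, so p = 6/30 = 0.200.

0.200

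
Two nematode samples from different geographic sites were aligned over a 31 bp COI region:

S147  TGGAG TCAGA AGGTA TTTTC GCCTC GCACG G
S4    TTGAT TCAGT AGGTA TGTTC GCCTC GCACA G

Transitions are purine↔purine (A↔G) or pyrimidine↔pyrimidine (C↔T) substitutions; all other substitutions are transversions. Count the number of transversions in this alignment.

4

The sequences differ at positions 2 (G/T, transversion), 5 (G/T, transversion), 10 (A/T, transversion), 17 (T/G, transversion), 30 (G/A, transition).
Of the 5 differences, 1 transition and 4 transversions, so the answer is 4.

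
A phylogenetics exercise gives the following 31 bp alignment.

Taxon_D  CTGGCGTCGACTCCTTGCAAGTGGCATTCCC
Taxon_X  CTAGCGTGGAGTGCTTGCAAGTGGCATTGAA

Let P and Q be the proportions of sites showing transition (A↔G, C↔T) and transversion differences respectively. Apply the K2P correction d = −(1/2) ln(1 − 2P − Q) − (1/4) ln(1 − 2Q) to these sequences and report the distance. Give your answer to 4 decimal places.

0.2716

Mismatches occur at site 3 (G/A, transition), site 8 (C/G, transversion), site 11 (C/G, transversion), site 13 (C/G, transversion), site 29 (C/G, transversion), site 30 (C/A, transversion), site 31 (C/A, transversion).
Of the 7 differences, 1 transition and 6 transversions over 31 sites: P = 1/31 = 0.032258, Q = 6/31 = 0.193548.
d = −0.5·ln(0.741936) − 0.25·ln(0.612904) = −0.5·(-0.298492) − 0.25·(-0.489547) = 0.2716.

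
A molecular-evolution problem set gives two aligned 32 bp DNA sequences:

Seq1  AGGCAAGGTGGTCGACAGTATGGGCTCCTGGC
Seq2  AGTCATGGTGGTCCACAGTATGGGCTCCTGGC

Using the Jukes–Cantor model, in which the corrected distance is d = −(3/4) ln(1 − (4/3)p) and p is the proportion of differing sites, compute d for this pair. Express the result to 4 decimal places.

0.1001

Differing sites — 3:G/T; 6:A/T; 14:G/C.
p = 3/32 = 0.093750.
d = −0.75 · ln(1 − (4/3)·0.093750) = −0.75 · ln(0.875000) = −0.75 · (-0.133531) = 0.1001.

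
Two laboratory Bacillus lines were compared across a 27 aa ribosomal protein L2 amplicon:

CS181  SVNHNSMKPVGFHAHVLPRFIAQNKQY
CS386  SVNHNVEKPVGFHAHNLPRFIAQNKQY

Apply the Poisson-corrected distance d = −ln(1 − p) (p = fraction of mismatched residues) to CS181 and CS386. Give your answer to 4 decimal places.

0.1178

Mismatches occur at site 6 (S↔V), site 7 (M↔E), site 16 (V↔N).
p = 3/27 = 0.111111.
d = −ln(1 − 0.111111) = −ln(0.888889) = 0.1178.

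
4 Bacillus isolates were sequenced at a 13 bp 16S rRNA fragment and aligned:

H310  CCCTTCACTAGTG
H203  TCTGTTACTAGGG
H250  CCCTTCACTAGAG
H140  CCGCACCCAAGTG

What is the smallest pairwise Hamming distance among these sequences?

1

Pairwise Hamming distances:
  H310 vs H203: 5
  H310 vs H250: 1
  H310 vs H140: 5
  H203 vs H250: 5
  H203 vs H140: 8
  H250 vs H140: 6
The smallest is 1, between H310 and H250.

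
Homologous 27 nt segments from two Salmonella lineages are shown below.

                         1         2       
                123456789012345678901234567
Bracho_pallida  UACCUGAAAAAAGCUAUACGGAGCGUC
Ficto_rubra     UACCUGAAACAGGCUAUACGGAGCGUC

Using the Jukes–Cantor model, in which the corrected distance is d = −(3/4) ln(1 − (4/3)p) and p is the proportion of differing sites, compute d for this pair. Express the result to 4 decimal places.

The sequences differ at positions 10 (A/C), 12 (A/G).
p = 2/27 = 0.074074.
d = −0.75 · ln(1 − (4/3)·0.074074) = −0.75 · ln(0.901235) = −0.75 · (-0.103989) = 0.0780.

0.0780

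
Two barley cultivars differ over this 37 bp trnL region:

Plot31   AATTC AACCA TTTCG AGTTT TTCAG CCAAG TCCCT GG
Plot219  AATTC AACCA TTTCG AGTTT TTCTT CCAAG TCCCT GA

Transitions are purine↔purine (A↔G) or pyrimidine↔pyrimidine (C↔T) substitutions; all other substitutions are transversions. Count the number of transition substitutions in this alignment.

The sequences differ at positions 24 (A/T, transversion), 25 (G/T, transversion), 37 (G/A, transition).
Of the 3 differences, 1 transition and 2 transversions, so the answer is 1.

1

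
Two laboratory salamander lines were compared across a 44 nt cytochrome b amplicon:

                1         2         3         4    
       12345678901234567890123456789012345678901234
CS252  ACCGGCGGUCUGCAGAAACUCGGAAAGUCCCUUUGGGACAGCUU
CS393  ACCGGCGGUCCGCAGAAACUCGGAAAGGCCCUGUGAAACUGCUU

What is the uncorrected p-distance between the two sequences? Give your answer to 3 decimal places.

0.136

Differing sites — 11:U/C; 28:U/G; 33:U/G; 36:G/A; 37:G/A; 40:A/U.
There are 6 differences over 44 sites, so p = 6/44 = 0.136.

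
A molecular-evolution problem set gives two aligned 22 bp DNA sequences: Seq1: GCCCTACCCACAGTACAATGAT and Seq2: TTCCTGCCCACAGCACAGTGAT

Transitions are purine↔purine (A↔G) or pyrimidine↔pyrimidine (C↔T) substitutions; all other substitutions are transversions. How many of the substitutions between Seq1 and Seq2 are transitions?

4

The sequences differ at positions 1 (G/T, transversion), 2 (C/T, transition), 6 (A/G, transition), 14 (T/C, transition), 18 (A/G, transition).
Of the 5 differences, 4 transitions and 1 transversion, so the answer is 4.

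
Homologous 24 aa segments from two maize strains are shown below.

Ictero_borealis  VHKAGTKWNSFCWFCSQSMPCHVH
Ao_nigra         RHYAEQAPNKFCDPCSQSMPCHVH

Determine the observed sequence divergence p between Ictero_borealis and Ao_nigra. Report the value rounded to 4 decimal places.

0.3750

The sequences differ at positions 1 (V/R), 3 (K/Y), 5 (G/E), 6 (T/Q), 7 (K/A), 8 (W/P), 10 (S/K), 13 (W/D), 14 (F/P).
There are 9 differences over 24 sites, so p = 9/24 = 0.3750.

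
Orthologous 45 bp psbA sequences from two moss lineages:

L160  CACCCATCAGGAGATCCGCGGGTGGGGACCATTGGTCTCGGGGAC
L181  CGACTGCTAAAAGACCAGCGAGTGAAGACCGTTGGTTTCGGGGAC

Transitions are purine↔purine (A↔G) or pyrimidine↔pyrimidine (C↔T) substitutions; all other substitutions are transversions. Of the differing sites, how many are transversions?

Differing sites — 2:A/G (Ti); 3:C/A (Tv); 5:C/T (Ti); 6:A/G (Ti); 7:T/C (Ti); 8:C/T (Ti); 10:G/A (Ti); 11:G/A (Ti); 15:T/C (Ti); 17:C/A (Tv); 21:G/A (Ti); 25:G/A (Ti); 26:G/A (Ti); 31:A/G (Ti); 37:C/T (Ti).
Of the 15 differences, 13 transitions and 2 transversions, so the answer is 2.

2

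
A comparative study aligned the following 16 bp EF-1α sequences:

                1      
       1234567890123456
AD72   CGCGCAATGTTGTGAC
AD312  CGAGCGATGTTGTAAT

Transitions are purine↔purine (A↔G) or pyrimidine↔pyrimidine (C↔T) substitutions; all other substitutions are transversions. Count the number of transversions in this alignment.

1

Differing sites — 3:C/A (Tv); 6:A/G (Ti); 14:G/A (Ti); 16:C/T (Ti).
Of the 4 differences, 3 transitions and 1 transversion, so the answer is 1.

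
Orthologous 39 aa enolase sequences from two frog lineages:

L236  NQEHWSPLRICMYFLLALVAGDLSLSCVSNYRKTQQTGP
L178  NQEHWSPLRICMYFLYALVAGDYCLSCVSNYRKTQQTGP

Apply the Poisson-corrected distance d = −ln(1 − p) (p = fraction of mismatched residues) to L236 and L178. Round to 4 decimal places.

0.0800

Mismatches occur at site 16 (L/Y), site 23 (L/Y), site 24 (S/C).
p = 3/39 = 0.076923.
d = −ln(1 − 0.076923) = −ln(0.923077) = 0.0800.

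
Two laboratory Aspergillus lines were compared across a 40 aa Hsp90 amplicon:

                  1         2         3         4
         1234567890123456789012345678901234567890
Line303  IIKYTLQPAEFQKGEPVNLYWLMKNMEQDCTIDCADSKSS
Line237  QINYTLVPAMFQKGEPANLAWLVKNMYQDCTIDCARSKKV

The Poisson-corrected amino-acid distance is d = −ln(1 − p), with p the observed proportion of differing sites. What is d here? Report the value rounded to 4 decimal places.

0.3216

Mismatches occur at site 1 (I↔Q), site 3 (K↔N), site 7 (Q↔V), site 10 (E↔M), site 17 (V↔A), site 20 (Y↔A), site 23 (M↔V), site 27 (E↔Y), site 36 (D↔R), site 39 (S↔K), site 40 (S↔V).
p = 11/40 = 0.275000.
d = −ln(1 − 0.275000) = −ln(0.725000) = 0.3216.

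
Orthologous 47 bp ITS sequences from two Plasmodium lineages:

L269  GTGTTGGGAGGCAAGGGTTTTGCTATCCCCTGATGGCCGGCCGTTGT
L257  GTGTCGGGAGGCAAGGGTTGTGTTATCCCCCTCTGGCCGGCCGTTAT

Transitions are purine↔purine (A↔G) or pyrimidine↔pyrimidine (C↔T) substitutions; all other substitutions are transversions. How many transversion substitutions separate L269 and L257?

3

The sequences differ at positions 5 (T/C, transition), 20 (T/G, transversion), 23 (C/T, transition), 31 (T/C, transition), 32 (G/T, transversion), 33 (A/C, transversion), 46 (G/A, transition).
Of the 7 differences, 4 transitions and 3 transversions, so the answer is 3.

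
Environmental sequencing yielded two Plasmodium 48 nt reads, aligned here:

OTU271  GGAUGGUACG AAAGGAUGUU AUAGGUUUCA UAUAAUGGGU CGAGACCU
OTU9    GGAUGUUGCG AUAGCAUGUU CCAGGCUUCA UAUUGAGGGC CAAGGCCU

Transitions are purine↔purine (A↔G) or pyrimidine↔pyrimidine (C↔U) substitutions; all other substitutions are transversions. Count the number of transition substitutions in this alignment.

The sequences differ at positions 6 (G/U, transversion), 8 (A/G, transition), 12 (A/U, transversion), 15 (G/C, transversion), 21 (A/C, transversion), 22 (U/C, transition), 26 (U/C, transition), 34 (A/U, transversion), 35 (A/G, transition), 36 (U/A, transversion), 40 (U/C, transition), 42 (G/A, transition), 45 (A/G, transition).
Of the 13 differences, 7 transitions and 6 transversions, so the answer is 7.

7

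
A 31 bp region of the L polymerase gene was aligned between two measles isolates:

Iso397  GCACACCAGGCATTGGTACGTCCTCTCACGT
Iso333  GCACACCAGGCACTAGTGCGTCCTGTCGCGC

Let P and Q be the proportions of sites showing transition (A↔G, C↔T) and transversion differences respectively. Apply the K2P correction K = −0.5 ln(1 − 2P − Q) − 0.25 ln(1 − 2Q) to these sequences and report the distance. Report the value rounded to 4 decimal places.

0.2358

Mismatches occur at site 13 (T↔C, transition), site 15 (G↔A, transition), site 18 (A↔G, transition), site 25 (C↔G, transversion), site 28 (A↔G, transition), site 31 (T↔C, transition).
Of the 6 differences, 5 transitions and 1 transversion over 31 sites: P = 5/31 = 0.161290, Q = 1/31 = 0.032258.
d = −0.5·ln(0.645162) − 0.25·ln(0.935484) = −0.5·(-0.438254) − 0.25·(-0.066691) = 0.2358.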